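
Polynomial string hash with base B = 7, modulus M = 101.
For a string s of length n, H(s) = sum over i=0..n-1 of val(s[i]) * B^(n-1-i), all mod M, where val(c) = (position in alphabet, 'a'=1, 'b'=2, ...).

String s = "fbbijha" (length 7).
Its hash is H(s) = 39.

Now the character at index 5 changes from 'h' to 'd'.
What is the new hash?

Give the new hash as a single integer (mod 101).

val('h') = 8, val('d') = 4
Position k = 5, exponent = n-1-k = 1
B^1 mod M = 7^1 mod 101 = 7
Delta = (4 - 8) * 7 mod 101 = 73
New hash = (39 + 73) mod 101 = 11

Answer: 11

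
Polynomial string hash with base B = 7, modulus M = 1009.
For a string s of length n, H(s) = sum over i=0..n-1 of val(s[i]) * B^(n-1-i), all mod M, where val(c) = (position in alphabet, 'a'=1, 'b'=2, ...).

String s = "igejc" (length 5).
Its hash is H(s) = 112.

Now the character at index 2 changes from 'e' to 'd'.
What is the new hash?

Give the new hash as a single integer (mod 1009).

Answer: 63

Derivation:
val('e') = 5, val('d') = 4
Position k = 2, exponent = n-1-k = 2
B^2 mod M = 7^2 mod 1009 = 49
Delta = (4 - 5) * 49 mod 1009 = 960
New hash = (112 + 960) mod 1009 = 63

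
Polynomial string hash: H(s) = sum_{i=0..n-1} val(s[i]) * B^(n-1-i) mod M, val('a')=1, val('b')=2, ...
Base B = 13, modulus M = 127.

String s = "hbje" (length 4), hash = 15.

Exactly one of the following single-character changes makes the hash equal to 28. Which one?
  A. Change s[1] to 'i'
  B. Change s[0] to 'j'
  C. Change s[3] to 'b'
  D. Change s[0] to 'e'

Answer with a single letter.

Option A: s[1]='b'->'i', delta=(9-2)*13^2 mod 127 = 40, hash=15+40 mod 127 = 55
Option B: s[0]='h'->'j', delta=(10-8)*13^3 mod 127 = 76, hash=15+76 mod 127 = 91
Option C: s[3]='e'->'b', delta=(2-5)*13^0 mod 127 = 124, hash=15+124 mod 127 = 12
Option D: s[0]='h'->'e', delta=(5-8)*13^3 mod 127 = 13, hash=15+13 mod 127 = 28 <-- target

Answer: D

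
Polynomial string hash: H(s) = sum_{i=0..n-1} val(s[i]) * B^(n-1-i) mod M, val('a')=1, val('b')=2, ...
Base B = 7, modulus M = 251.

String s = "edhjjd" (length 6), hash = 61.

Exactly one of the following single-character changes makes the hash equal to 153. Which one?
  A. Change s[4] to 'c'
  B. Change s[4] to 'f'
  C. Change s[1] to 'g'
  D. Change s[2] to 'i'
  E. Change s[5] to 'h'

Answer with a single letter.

Answer: D

Derivation:
Option A: s[4]='j'->'c', delta=(3-10)*7^1 mod 251 = 202, hash=61+202 mod 251 = 12
Option B: s[4]='j'->'f', delta=(6-10)*7^1 mod 251 = 223, hash=61+223 mod 251 = 33
Option C: s[1]='d'->'g', delta=(7-4)*7^4 mod 251 = 175, hash=61+175 mod 251 = 236
Option D: s[2]='h'->'i', delta=(9-8)*7^3 mod 251 = 92, hash=61+92 mod 251 = 153 <-- target
Option E: s[5]='d'->'h', delta=(8-4)*7^0 mod 251 = 4, hash=61+4 mod 251 = 65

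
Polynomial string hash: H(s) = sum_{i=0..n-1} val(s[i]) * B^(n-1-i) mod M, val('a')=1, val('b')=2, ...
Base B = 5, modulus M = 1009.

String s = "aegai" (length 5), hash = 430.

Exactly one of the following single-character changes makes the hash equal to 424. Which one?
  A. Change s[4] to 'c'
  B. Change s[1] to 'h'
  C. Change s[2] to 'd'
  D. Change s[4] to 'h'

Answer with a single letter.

Option A: s[4]='i'->'c', delta=(3-9)*5^0 mod 1009 = 1003, hash=430+1003 mod 1009 = 424 <-- target
Option B: s[1]='e'->'h', delta=(8-5)*5^3 mod 1009 = 375, hash=430+375 mod 1009 = 805
Option C: s[2]='g'->'d', delta=(4-7)*5^2 mod 1009 = 934, hash=430+934 mod 1009 = 355
Option D: s[4]='i'->'h', delta=(8-9)*5^0 mod 1009 = 1008, hash=430+1008 mod 1009 = 429

Answer: A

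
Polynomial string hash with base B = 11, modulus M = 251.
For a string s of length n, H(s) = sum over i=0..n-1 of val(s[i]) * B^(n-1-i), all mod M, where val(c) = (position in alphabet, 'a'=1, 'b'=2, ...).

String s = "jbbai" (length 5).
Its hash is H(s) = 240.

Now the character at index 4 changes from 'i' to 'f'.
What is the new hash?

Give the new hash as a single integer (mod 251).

val('i') = 9, val('f') = 6
Position k = 4, exponent = n-1-k = 0
B^0 mod M = 11^0 mod 251 = 1
Delta = (6 - 9) * 1 mod 251 = 248
New hash = (240 + 248) mod 251 = 237

Answer: 237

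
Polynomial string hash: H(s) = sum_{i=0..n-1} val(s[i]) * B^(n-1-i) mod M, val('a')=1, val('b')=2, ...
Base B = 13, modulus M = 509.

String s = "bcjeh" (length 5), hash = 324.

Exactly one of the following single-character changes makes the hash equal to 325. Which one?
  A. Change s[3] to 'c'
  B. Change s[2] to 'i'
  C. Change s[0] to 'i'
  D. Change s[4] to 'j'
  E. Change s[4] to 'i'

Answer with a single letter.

Option A: s[3]='e'->'c', delta=(3-5)*13^1 mod 509 = 483, hash=324+483 mod 509 = 298
Option B: s[2]='j'->'i', delta=(9-10)*13^2 mod 509 = 340, hash=324+340 mod 509 = 155
Option C: s[0]='b'->'i', delta=(9-2)*13^4 mod 509 = 399, hash=324+399 mod 509 = 214
Option D: s[4]='h'->'j', delta=(10-8)*13^0 mod 509 = 2, hash=324+2 mod 509 = 326
Option E: s[4]='h'->'i', delta=(9-8)*13^0 mod 509 = 1, hash=324+1 mod 509 = 325 <-- target

Answer: E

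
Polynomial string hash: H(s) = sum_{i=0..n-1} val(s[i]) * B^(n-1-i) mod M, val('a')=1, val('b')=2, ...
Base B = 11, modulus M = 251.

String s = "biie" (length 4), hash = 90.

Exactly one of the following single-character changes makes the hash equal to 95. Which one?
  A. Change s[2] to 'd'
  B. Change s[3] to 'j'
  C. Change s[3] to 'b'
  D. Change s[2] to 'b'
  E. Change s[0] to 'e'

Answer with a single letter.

Answer: B

Derivation:
Option A: s[2]='i'->'d', delta=(4-9)*11^1 mod 251 = 196, hash=90+196 mod 251 = 35
Option B: s[3]='e'->'j', delta=(10-5)*11^0 mod 251 = 5, hash=90+5 mod 251 = 95 <-- target
Option C: s[3]='e'->'b', delta=(2-5)*11^0 mod 251 = 248, hash=90+248 mod 251 = 87
Option D: s[2]='i'->'b', delta=(2-9)*11^1 mod 251 = 174, hash=90+174 mod 251 = 13
Option E: s[0]='b'->'e', delta=(5-2)*11^3 mod 251 = 228, hash=90+228 mod 251 = 67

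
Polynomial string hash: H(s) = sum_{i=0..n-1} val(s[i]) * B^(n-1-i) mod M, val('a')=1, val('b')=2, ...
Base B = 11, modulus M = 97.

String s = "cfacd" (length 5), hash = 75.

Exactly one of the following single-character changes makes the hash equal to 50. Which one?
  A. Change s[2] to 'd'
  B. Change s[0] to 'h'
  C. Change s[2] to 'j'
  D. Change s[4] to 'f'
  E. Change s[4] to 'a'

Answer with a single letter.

Answer: A

Derivation:
Option A: s[2]='a'->'d', delta=(4-1)*11^2 mod 97 = 72, hash=75+72 mod 97 = 50 <-- target
Option B: s[0]='c'->'h', delta=(8-3)*11^4 mod 97 = 67, hash=75+67 mod 97 = 45
Option C: s[2]='a'->'j', delta=(10-1)*11^2 mod 97 = 22, hash=75+22 mod 97 = 0
Option D: s[4]='d'->'f', delta=(6-4)*11^0 mod 97 = 2, hash=75+2 mod 97 = 77
Option E: s[4]='d'->'a', delta=(1-4)*11^0 mod 97 = 94, hash=75+94 mod 97 = 72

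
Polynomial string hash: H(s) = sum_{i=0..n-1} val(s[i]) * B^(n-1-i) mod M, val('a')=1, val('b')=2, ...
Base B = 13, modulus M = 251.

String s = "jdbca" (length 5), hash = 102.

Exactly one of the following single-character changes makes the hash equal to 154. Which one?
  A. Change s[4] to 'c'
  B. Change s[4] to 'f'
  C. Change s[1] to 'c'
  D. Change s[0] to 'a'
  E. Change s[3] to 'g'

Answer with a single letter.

Option A: s[4]='a'->'c', delta=(3-1)*13^0 mod 251 = 2, hash=102+2 mod 251 = 104
Option B: s[4]='a'->'f', delta=(6-1)*13^0 mod 251 = 5, hash=102+5 mod 251 = 107
Option C: s[1]='d'->'c', delta=(3-4)*13^3 mod 251 = 62, hash=102+62 mod 251 = 164
Option D: s[0]='j'->'a', delta=(1-10)*13^4 mod 251 = 226, hash=102+226 mod 251 = 77
Option E: s[3]='c'->'g', delta=(7-3)*13^1 mod 251 = 52, hash=102+52 mod 251 = 154 <-- target

Answer: E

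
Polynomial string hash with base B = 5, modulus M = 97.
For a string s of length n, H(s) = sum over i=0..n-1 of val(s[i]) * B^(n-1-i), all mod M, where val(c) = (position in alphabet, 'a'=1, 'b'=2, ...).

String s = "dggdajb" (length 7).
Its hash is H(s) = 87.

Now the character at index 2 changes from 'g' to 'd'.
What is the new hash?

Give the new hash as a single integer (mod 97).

Answer: 55

Derivation:
val('g') = 7, val('d') = 4
Position k = 2, exponent = n-1-k = 4
B^4 mod M = 5^4 mod 97 = 43
Delta = (4 - 7) * 43 mod 97 = 65
New hash = (87 + 65) mod 97 = 55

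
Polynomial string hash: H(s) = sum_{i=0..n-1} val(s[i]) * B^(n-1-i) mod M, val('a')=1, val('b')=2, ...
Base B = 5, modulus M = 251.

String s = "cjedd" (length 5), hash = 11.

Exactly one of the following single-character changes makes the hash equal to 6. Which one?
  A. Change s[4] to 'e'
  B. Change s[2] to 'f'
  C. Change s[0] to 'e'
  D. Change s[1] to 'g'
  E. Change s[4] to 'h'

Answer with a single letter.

Option A: s[4]='d'->'e', delta=(5-4)*5^0 mod 251 = 1, hash=11+1 mod 251 = 12
Option B: s[2]='e'->'f', delta=(6-5)*5^2 mod 251 = 25, hash=11+25 mod 251 = 36
Option C: s[0]='c'->'e', delta=(5-3)*5^4 mod 251 = 246, hash=11+246 mod 251 = 6 <-- target
Option D: s[1]='j'->'g', delta=(7-10)*5^3 mod 251 = 127, hash=11+127 mod 251 = 138
Option E: s[4]='d'->'h', delta=(8-4)*5^0 mod 251 = 4, hash=11+4 mod 251 = 15

Answer: C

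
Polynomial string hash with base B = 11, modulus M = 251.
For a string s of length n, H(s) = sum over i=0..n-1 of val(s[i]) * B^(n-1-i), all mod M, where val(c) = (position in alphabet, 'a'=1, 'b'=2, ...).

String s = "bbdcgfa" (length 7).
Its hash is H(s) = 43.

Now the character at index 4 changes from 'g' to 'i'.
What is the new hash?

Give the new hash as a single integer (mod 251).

val('g') = 7, val('i') = 9
Position k = 4, exponent = n-1-k = 2
B^2 mod M = 11^2 mod 251 = 121
Delta = (9 - 7) * 121 mod 251 = 242
New hash = (43 + 242) mod 251 = 34

Answer: 34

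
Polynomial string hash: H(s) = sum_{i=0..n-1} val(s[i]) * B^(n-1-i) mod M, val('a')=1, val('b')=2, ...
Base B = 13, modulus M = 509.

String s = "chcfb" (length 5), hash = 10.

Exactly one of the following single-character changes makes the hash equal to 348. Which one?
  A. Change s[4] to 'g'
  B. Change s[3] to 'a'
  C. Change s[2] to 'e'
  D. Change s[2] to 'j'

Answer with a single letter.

Answer: C

Derivation:
Option A: s[4]='b'->'g', delta=(7-2)*13^0 mod 509 = 5, hash=10+5 mod 509 = 15
Option B: s[3]='f'->'a', delta=(1-6)*13^1 mod 509 = 444, hash=10+444 mod 509 = 454
Option C: s[2]='c'->'e', delta=(5-3)*13^2 mod 509 = 338, hash=10+338 mod 509 = 348 <-- target
Option D: s[2]='c'->'j', delta=(10-3)*13^2 mod 509 = 165, hash=10+165 mod 509 = 175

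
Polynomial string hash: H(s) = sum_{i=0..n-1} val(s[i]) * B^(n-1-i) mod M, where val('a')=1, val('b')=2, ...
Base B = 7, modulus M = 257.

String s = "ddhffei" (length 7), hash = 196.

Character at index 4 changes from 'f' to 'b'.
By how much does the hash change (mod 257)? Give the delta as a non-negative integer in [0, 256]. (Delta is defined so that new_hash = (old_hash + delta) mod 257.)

Delta formula: (val(new) - val(old)) * B^(n-1-k) mod M
  val('b') - val('f') = 2 - 6 = -4
  B^(n-1-k) = 7^2 mod 257 = 49
  Delta = -4 * 49 mod 257 = 61

Answer: 61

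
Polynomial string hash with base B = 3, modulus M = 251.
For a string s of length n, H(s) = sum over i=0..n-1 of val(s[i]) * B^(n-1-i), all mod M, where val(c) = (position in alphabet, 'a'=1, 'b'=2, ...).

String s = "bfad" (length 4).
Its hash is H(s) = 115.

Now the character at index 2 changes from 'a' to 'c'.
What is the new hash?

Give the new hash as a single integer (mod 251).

Answer: 121

Derivation:
val('a') = 1, val('c') = 3
Position k = 2, exponent = n-1-k = 1
B^1 mod M = 3^1 mod 251 = 3
Delta = (3 - 1) * 3 mod 251 = 6
New hash = (115 + 6) mod 251 = 121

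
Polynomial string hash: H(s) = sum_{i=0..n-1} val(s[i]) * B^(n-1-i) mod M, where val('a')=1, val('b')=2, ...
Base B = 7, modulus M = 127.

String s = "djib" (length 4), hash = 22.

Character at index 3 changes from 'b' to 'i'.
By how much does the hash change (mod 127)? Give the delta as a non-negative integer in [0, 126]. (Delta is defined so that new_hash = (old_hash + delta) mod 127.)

Answer: 7

Derivation:
Delta formula: (val(new) - val(old)) * B^(n-1-k) mod M
  val('i') - val('b') = 9 - 2 = 7
  B^(n-1-k) = 7^0 mod 127 = 1
  Delta = 7 * 1 mod 127 = 7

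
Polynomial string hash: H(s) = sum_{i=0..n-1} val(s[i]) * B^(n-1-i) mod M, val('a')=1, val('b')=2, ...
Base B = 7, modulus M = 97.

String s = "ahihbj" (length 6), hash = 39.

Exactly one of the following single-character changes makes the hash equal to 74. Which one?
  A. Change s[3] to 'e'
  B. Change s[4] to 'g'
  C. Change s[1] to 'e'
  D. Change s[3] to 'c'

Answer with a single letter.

Answer: B

Derivation:
Option A: s[3]='h'->'e', delta=(5-8)*7^2 mod 97 = 47, hash=39+47 mod 97 = 86
Option B: s[4]='b'->'g', delta=(7-2)*7^1 mod 97 = 35, hash=39+35 mod 97 = 74 <-- target
Option C: s[1]='h'->'e', delta=(5-8)*7^4 mod 97 = 72, hash=39+72 mod 97 = 14
Option D: s[3]='h'->'c', delta=(3-8)*7^2 mod 97 = 46, hash=39+46 mod 97 = 85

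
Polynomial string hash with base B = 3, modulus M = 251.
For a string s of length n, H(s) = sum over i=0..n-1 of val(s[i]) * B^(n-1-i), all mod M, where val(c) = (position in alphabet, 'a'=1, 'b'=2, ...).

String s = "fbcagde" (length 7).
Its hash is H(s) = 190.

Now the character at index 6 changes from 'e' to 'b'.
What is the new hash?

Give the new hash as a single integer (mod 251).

val('e') = 5, val('b') = 2
Position k = 6, exponent = n-1-k = 0
B^0 mod M = 3^0 mod 251 = 1
Delta = (2 - 5) * 1 mod 251 = 248
New hash = (190 + 248) mod 251 = 187

Answer: 187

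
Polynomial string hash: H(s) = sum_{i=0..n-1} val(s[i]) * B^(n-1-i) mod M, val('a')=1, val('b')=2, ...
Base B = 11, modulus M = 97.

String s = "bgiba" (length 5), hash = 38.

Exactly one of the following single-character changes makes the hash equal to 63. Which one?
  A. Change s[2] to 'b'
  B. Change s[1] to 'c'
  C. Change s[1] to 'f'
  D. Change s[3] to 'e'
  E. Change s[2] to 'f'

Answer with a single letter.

Option A: s[2]='i'->'b', delta=(2-9)*11^2 mod 97 = 26, hash=38+26 mod 97 = 64
Option B: s[1]='g'->'c', delta=(3-7)*11^3 mod 97 = 11, hash=38+11 mod 97 = 49
Option C: s[1]='g'->'f', delta=(6-7)*11^3 mod 97 = 27, hash=38+27 mod 97 = 65
Option D: s[3]='b'->'e', delta=(5-2)*11^1 mod 97 = 33, hash=38+33 mod 97 = 71
Option E: s[2]='i'->'f', delta=(6-9)*11^2 mod 97 = 25, hash=38+25 mod 97 = 63 <-- target

Answer: E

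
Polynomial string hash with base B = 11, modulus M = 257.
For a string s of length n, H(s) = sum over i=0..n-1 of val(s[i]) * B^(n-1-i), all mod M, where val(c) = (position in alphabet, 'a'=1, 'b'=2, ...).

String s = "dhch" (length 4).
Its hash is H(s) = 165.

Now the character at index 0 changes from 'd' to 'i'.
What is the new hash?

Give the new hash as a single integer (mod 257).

Answer: 138

Derivation:
val('d') = 4, val('i') = 9
Position k = 0, exponent = n-1-k = 3
B^3 mod M = 11^3 mod 257 = 46
Delta = (9 - 4) * 46 mod 257 = 230
New hash = (165 + 230) mod 257 = 138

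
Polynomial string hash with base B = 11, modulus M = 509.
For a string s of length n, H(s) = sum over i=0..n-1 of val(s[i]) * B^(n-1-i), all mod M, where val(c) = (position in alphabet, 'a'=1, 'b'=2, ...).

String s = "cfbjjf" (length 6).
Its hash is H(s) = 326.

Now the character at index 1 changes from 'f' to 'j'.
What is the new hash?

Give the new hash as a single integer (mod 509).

Answer: 355

Derivation:
val('f') = 6, val('j') = 10
Position k = 1, exponent = n-1-k = 4
B^4 mod M = 11^4 mod 509 = 389
Delta = (10 - 6) * 389 mod 509 = 29
New hash = (326 + 29) mod 509 = 355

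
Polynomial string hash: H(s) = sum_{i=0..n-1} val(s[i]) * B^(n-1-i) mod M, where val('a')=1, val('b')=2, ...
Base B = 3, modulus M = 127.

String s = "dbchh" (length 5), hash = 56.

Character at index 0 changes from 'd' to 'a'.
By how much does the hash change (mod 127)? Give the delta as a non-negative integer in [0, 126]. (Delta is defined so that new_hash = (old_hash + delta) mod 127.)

Answer: 11

Derivation:
Delta formula: (val(new) - val(old)) * B^(n-1-k) mod M
  val('a') - val('d') = 1 - 4 = -3
  B^(n-1-k) = 3^4 mod 127 = 81
  Delta = -3 * 81 mod 127 = 11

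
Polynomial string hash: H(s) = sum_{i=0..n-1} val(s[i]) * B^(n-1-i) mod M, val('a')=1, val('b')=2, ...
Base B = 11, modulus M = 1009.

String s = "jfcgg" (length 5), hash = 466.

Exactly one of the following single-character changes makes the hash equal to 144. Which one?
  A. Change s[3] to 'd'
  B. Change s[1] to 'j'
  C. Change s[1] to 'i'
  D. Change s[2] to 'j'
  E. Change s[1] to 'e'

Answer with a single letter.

Answer: E

Derivation:
Option A: s[3]='g'->'d', delta=(4-7)*11^1 mod 1009 = 976, hash=466+976 mod 1009 = 433
Option B: s[1]='f'->'j', delta=(10-6)*11^3 mod 1009 = 279, hash=466+279 mod 1009 = 745
Option C: s[1]='f'->'i', delta=(9-6)*11^3 mod 1009 = 966, hash=466+966 mod 1009 = 423
Option D: s[2]='c'->'j', delta=(10-3)*11^2 mod 1009 = 847, hash=466+847 mod 1009 = 304
Option E: s[1]='f'->'e', delta=(5-6)*11^3 mod 1009 = 687, hash=466+687 mod 1009 = 144 <-- target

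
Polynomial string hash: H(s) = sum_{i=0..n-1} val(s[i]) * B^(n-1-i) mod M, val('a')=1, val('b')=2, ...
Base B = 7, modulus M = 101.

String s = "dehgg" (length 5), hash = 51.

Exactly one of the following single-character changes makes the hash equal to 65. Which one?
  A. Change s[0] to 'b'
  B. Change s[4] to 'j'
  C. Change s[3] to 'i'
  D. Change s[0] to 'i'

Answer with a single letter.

Option A: s[0]='d'->'b', delta=(2-4)*7^4 mod 101 = 46, hash=51+46 mod 101 = 97
Option B: s[4]='g'->'j', delta=(10-7)*7^0 mod 101 = 3, hash=51+3 mod 101 = 54
Option C: s[3]='g'->'i', delta=(9-7)*7^1 mod 101 = 14, hash=51+14 mod 101 = 65 <-- target
Option D: s[0]='d'->'i', delta=(9-4)*7^4 mod 101 = 87, hash=51+87 mod 101 = 37

Answer: C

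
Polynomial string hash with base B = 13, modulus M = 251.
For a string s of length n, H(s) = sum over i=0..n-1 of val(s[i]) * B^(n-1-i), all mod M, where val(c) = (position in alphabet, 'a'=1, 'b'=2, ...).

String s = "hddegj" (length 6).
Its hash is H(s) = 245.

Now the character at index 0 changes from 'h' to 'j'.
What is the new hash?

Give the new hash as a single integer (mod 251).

val('h') = 8, val('j') = 10
Position k = 0, exponent = n-1-k = 5
B^5 mod M = 13^5 mod 251 = 64
Delta = (10 - 8) * 64 mod 251 = 128
New hash = (245 + 128) mod 251 = 122

Answer: 122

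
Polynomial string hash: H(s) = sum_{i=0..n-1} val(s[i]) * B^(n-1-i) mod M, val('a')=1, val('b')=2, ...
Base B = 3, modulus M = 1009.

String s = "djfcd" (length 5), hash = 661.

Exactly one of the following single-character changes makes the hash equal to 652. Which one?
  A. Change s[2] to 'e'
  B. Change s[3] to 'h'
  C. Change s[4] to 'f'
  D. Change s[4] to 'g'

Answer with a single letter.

Option A: s[2]='f'->'e', delta=(5-6)*3^2 mod 1009 = 1000, hash=661+1000 mod 1009 = 652 <-- target
Option B: s[3]='c'->'h', delta=(8-3)*3^1 mod 1009 = 15, hash=661+15 mod 1009 = 676
Option C: s[4]='d'->'f', delta=(6-4)*3^0 mod 1009 = 2, hash=661+2 mod 1009 = 663
Option D: s[4]='d'->'g', delta=(7-4)*3^0 mod 1009 = 3, hash=661+3 mod 1009 = 664

Answer: A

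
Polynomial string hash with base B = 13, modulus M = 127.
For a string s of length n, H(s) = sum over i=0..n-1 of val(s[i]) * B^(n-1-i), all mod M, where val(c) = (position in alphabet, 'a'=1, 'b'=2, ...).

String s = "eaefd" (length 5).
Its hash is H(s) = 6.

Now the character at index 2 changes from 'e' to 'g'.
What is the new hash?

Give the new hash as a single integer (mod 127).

Answer: 90

Derivation:
val('e') = 5, val('g') = 7
Position k = 2, exponent = n-1-k = 2
B^2 mod M = 13^2 mod 127 = 42
Delta = (7 - 5) * 42 mod 127 = 84
New hash = (6 + 84) mod 127 = 90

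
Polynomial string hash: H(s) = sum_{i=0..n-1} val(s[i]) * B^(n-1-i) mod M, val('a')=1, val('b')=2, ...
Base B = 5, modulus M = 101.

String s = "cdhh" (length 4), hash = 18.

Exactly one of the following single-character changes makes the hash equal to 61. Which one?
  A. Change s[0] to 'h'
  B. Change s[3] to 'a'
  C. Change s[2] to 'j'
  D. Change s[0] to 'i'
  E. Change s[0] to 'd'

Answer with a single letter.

Option A: s[0]='c'->'h', delta=(8-3)*5^3 mod 101 = 19, hash=18+19 mod 101 = 37
Option B: s[3]='h'->'a', delta=(1-8)*5^0 mod 101 = 94, hash=18+94 mod 101 = 11
Option C: s[2]='h'->'j', delta=(10-8)*5^1 mod 101 = 10, hash=18+10 mod 101 = 28
Option D: s[0]='c'->'i', delta=(9-3)*5^3 mod 101 = 43, hash=18+43 mod 101 = 61 <-- target
Option E: s[0]='c'->'d', delta=(4-3)*5^3 mod 101 = 24, hash=18+24 mod 101 = 42

Answer: D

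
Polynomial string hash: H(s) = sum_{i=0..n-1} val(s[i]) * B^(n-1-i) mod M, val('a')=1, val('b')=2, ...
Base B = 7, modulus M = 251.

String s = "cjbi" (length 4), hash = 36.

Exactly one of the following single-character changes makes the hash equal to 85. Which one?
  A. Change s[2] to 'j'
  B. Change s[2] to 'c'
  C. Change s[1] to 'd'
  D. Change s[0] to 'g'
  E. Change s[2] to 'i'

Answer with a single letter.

Answer: E

Derivation:
Option A: s[2]='b'->'j', delta=(10-2)*7^1 mod 251 = 56, hash=36+56 mod 251 = 92
Option B: s[2]='b'->'c', delta=(3-2)*7^1 mod 251 = 7, hash=36+7 mod 251 = 43
Option C: s[1]='j'->'d', delta=(4-10)*7^2 mod 251 = 208, hash=36+208 mod 251 = 244
Option D: s[0]='c'->'g', delta=(7-3)*7^3 mod 251 = 117, hash=36+117 mod 251 = 153
Option E: s[2]='b'->'i', delta=(9-2)*7^1 mod 251 = 49, hash=36+49 mod 251 = 85 <-- target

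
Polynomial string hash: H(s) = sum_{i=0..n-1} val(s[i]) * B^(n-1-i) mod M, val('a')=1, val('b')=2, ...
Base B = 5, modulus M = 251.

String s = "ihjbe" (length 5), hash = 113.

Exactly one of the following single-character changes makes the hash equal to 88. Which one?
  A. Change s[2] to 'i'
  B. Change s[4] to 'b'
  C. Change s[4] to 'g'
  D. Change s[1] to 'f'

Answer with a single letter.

Answer: A

Derivation:
Option A: s[2]='j'->'i', delta=(9-10)*5^2 mod 251 = 226, hash=113+226 mod 251 = 88 <-- target
Option B: s[4]='e'->'b', delta=(2-5)*5^0 mod 251 = 248, hash=113+248 mod 251 = 110
Option C: s[4]='e'->'g', delta=(7-5)*5^0 mod 251 = 2, hash=113+2 mod 251 = 115
Option D: s[1]='h'->'f', delta=(6-8)*5^3 mod 251 = 1, hash=113+1 mod 251 = 114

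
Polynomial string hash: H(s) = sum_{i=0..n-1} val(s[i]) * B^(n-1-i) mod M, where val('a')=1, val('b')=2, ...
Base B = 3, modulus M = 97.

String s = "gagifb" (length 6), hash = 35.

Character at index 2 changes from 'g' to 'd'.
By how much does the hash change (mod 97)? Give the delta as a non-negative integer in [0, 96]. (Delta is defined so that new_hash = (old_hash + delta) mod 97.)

Answer: 16

Derivation:
Delta formula: (val(new) - val(old)) * B^(n-1-k) mod M
  val('d') - val('g') = 4 - 7 = -3
  B^(n-1-k) = 3^3 mod 97 = 27
  Delta = -3 * 27 mod 97 = 16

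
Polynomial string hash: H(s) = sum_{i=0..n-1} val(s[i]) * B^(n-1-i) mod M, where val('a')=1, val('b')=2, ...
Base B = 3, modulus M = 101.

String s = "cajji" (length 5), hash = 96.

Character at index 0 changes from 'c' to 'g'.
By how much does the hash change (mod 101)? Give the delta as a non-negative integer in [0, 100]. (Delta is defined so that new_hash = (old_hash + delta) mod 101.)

Delta formula: (val(new) - val(old)) * B^(n-1-k) mod M
  val('g') - val('c') = 7 - 3 = 4
  B^(n-1-k) = 3^4 mod 101 = 81
  Delta = 4 * 81 mod 101 = 21

Answer: 21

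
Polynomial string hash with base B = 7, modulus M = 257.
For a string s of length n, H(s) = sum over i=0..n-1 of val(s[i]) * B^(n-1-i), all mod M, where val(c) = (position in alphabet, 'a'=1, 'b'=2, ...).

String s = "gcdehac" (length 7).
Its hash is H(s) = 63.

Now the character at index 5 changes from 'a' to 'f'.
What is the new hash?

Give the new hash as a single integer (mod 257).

val('a') = 1, val('f') = 6
Position k = 5, exponent = n-1-k = 1
B^1 mod M = 7^1 mod 257 = 7
Delta = (6 - 1) * 7 mod 257 = 35
New hash = (63 + 35) mod 257 = 98

Answer: 98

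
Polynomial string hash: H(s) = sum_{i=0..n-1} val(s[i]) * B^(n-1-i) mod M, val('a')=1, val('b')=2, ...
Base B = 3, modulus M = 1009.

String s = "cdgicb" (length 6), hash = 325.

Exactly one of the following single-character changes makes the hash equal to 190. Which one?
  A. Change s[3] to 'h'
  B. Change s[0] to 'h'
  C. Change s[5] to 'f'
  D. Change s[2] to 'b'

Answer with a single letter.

Answer: D

Derivation:
Option A: s[3]='i'->'h', delta=(8-9)*3^2 mod 1009 = 1000, hash=325+1000 mod 1009 = 316
Option B: s[0]='c'->'h', delta=(8-3)*3^5 mod 1009 = 206, hash=325+206 mod 1009 = 531
Option C: s[5]='b'->'f', delta=(6-2)*3^0 mod 1009 = 4, hash=325+4 mod 1009 = 329
Option D: s[2]='g'->'b', delta=(2-7)*3^3 mod 1009 = 874, hash=325+874 mod 1009 = 190 <-- target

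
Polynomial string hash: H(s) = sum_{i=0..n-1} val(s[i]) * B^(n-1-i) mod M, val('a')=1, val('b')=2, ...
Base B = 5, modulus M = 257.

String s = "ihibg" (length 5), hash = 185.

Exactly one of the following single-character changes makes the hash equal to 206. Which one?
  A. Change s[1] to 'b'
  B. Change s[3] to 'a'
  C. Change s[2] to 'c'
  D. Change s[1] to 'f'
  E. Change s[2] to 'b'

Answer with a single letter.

Answer: A

Derivation:
Option A: s[1]='h'->'b', delta=(2-8)*5^3 mod 257 = 21, hash=185+21 mod 257 = 206 <-- target
Option B: s[3]='b'->'a', delta=(1-2)*5^1 mod 257 = 252, hash=185+252 mod 257 = 180
Option C: s[2]='i'->'c', delta=(3-9)*5^2 mod 257 = 107, hash=185+107 mod 257 = 35
Option D: s[1]='h'->'f', delta=(6-8)*5^3 mod 257 = 7, hash=185+7 mod 257 = 192
Option E: s[2]='i'->'b', delta=(2-9)*5^2 mod 257 = 82, hash=185+82 mod 257 = 10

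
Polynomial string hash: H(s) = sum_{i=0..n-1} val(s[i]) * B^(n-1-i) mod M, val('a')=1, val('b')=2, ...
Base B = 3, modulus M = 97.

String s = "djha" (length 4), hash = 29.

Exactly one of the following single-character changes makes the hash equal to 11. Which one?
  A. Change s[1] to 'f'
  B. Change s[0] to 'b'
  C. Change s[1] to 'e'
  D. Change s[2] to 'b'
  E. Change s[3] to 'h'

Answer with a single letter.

Answer: D

Derivation:
Option A: s[1]='j'->'f', delta=(6-10)*3^2 mod 97 = 61, hash=29+61 mod 97 = 90
Option B: s[0]='d'->'b', delta=(2-4)*3^3 mod 97 = 43, hash=29+43 mod 97 = 72
Option C: s[1]='j'->'e', delta=(5-10)*3^2 mod 97 = 52, hash=29+52 mod 97 = 81
Option D: s[2]='h'->'b', delta=(2-8)*3^1 mod 97 = 79, hash=29+79 mod 97 = 11 <-- target
Option E: s[3]='a'->'h', delta=(8-1)*3^0 mod 97 = 7, hash=29+7 mod 97 = 36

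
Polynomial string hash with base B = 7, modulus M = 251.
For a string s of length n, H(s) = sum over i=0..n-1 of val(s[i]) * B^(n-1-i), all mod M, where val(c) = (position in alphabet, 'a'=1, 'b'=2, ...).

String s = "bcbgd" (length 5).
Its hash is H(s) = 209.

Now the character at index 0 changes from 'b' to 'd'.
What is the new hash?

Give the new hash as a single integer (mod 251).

val('b') = 2, val('d') = 4
Position k = 0, exponent = n-1-k = 4
B^4 mod M = 7^4 mod 251 = 142
Delta = (4 - 2) * 142 mod 251 = 33
New hash = (209 + 33) mod 251 = 242

Answer: 242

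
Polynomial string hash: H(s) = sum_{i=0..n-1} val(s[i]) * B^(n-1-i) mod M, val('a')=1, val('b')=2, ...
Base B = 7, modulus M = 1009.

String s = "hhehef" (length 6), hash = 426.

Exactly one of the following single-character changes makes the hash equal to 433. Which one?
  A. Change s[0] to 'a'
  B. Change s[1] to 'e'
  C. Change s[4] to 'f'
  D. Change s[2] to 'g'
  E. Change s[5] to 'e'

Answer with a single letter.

Option A: s[0]='h'->'a', delta=(1-8)*7^5 mod 1009 = 404, hash=426+404 mod 1009 = 830
Option B: s[1]='h'->'e', delta=(5-8)*7^4 mod 1009 = 869, hash=426+869 mod 1009 = 286
Option C: s[4]='e'->'f', delta=(6-5)*7^1 mod 1009 = 7, hash=426+7 mod 1009 = 433 <-- target
Option D: s[2]='e'->'g', delta=(7-5)*7^3 mod 1009 = 686, hash=426+686 mod 1009 = 103
Option E: s[5]='f'->'e', delta=(5-6)*7^0 mod 1009 = 1008, hash=426+1008 mod 1009 = 425

Answer: C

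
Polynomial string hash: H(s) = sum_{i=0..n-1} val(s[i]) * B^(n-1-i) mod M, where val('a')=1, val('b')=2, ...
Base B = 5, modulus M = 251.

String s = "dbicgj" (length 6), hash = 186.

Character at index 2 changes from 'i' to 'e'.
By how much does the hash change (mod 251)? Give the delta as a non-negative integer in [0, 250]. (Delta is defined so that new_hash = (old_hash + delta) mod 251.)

Delta formula: (val(new) - val(old)) * B^(n-1-k) mod M
  val('e') - val('i') = 5 - 9 = -4
  B^(n-1-k) = 5^3 mod 251 = 125
  Delta = -4 * 125 mod 251 = 2

Answer: 2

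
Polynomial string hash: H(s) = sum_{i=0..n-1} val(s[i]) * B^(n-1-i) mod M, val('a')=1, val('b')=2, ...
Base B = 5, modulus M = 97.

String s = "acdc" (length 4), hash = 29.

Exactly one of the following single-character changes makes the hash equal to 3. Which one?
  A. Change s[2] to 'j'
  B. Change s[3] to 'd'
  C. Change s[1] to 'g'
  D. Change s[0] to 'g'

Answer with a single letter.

Answer: D

Derivation:
Option A: s[2]='d'->'j', delta=(10-4)*5^1 mod 97 = 30, hash=29+30 mod 97 = 59
Option B: s[3]='c'->'d', delta=(4-3)*5^0 mod 97 = 1, hash=29+1 mod 97 = 30
Option C: s[1]='c'->'g', delta=(7-3)*5^2 mod 97 = 3, hash=29+3 mod 97 = 32
Option D: s[0]='a'->'g', delta=(7-1)*5^3 mod 97 = 71, hash=29+71 mod 97 = 3 <-- target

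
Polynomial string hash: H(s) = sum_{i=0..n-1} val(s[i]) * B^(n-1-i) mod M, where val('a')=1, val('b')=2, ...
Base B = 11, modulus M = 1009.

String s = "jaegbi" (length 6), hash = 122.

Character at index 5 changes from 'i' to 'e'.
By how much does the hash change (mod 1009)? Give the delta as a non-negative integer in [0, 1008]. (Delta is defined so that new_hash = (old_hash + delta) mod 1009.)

Delta formula: (val(new) - val(old)) * B^(n-1-k) mod M
  val('e') - val('i') = 5 - 9 = -4
  B^(n-1-k) = 11^0 mod 1009 = 1
  Delta = -4 * 1 mod 1009 = 1005

Answer: 1005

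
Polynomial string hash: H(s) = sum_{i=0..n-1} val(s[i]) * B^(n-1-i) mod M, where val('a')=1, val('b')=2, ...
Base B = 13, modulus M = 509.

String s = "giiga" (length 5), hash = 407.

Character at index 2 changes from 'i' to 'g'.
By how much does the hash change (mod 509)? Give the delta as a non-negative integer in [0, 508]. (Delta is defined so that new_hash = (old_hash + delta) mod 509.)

Answer: 171

Derivation:
Delta formula: (val(new) - val(old)) * B^(n-1-k) mod M
  val('g') - val('i') = 7 - 9 = -2
  B^(n-1-k) = 13^2 mod 509 = 169
  Delta = -2 * 169 mod 509 = 171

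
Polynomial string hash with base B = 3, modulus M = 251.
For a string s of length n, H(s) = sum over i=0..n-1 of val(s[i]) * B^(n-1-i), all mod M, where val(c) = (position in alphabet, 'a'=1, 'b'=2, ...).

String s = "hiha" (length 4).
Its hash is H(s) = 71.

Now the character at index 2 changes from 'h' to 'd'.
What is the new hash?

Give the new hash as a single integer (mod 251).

val('h') = 8, val('d') = 4
Position k = 2, exponent = n-1-k = 1
B^1 mod M = 3^1 mod 251 = 3
Delta = (4 - 8) * 3 mod 251 = 239
New hash = (71 + 239) mod 251 = 59

Answer: 59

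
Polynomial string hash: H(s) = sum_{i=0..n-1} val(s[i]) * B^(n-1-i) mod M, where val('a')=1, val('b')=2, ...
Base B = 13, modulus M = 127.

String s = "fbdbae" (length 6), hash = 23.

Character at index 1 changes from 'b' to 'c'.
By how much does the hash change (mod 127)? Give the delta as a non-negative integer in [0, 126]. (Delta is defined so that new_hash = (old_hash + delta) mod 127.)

Answer: 113

Derivation:
Delta formula: (val(new) - val(old)) * B^(n-1-k) mod M
  val('c') - val('b') = 3 - 2 = 1
  B^(n-1-k) = 13^4 mod 127 = 113
  Delta = 1 * 113 mod 127 = 113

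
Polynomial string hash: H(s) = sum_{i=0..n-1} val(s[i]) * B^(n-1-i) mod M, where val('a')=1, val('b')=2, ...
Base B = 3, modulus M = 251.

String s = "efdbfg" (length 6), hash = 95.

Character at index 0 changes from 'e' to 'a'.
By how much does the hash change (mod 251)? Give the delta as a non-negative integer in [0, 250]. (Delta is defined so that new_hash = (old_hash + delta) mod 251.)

Delta formula: (val(new) - val(old)) * B^(n-1-k) mod M
  val('a') - val('e') = 1 - 5 = -4
  B^(n-1-k) = 3^5 mod 251 = 243
  Delta = -4 * 243 mod 251 = 32

Answer: 32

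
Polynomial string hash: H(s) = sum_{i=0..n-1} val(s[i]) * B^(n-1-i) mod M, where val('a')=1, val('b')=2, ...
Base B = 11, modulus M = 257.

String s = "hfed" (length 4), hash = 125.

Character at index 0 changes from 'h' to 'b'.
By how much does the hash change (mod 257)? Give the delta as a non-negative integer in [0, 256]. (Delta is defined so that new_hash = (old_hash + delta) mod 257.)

Delta formula: (val(new) - val(old)) * B^(n-1-k) mod M
  val('b') - val('h') = 2 - 8 = -6
  B^(n-1-k) = 11^3 mod 257 = 46
  Delta = -6 * 46 mod 257 = 238

Answer: 238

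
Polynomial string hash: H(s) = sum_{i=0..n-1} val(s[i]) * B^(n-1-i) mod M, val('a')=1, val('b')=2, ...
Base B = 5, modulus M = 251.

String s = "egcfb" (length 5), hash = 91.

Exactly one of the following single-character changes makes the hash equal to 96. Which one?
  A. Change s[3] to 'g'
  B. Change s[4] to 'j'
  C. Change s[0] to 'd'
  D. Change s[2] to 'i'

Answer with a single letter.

Option A: s[3]='f'->'g', delta=(7-6)*5^1 mod 251 = 5, hash=91+5 mod 251 = 96 <-- target
Option B: s[4]='b'->'j', delta=(10-2)*5^0 mod 251 = 8, hash=91+8 mod 251 = 99
Option C: s[0]='e'->'d', delta=(4-5)*5^4 mod 251 = 128, hash=91+128 mod 251 = 219
Option D: s[2]='c'->'i', delta=(9-3)*5^2 mod 251 = 150, hash=91+150 mod 251 = 241

Answer: A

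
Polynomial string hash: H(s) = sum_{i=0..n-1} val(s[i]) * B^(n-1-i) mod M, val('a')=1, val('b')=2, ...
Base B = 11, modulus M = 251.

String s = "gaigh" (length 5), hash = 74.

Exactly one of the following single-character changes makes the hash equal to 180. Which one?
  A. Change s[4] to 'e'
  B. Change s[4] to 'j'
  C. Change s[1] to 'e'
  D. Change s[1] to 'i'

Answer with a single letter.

Option A: s[4]='h'->'e', delta=(5-8)*11^0 mod 251 = 248, hash=74+248 mod 251 = 71
Option B: s[4]='h'->'j', delta=(10-8)*11^0 mod 251 = 2, hash=74+2 mod 251 = 76
Option C: s[1]='a'->'e', delta=(5-1)*11^3 mod 251 = 53, hash=74+53 mod 251 = 127
Option D: s[1]='a'->'i', delta=(9-1)*11^3 mod 251 = 106, hash=74+106 mod 251 = 180 <-- target

Answer: D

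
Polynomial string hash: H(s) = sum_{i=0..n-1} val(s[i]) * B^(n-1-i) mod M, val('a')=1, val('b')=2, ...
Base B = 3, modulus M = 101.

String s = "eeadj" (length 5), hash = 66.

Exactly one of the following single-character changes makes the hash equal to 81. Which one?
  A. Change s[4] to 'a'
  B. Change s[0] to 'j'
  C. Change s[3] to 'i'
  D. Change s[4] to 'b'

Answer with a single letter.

Answer: C

Derivation:
Option A: s[4]='j'->'a', delta=(1-10)*3^0 mod 101 = 92, hash=66+92 mod 101 = 57
Option B: s[0]='e'->'j', delta=(10-5)*3^4 mod 101 = 1, hash=66+1 mod 101 = 67
Option C: s[3]='d'->'i', delta=(9-4)*3^1 mod 101 = 15, hash=66+15 mod 101 = 81 <-- target
Option D: s[4]='j'->'b', delta=(2-10)*3^0 mod 101 = 93, hash=66+93 mod 101 = 58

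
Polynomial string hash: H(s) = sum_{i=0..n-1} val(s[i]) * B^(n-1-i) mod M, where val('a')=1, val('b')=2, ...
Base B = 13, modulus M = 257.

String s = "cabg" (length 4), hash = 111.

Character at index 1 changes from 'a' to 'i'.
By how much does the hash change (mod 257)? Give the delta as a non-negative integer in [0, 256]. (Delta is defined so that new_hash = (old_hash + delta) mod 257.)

Delta formula: (val(new) - val(old)) * B^(n-1-k) mod M
  val('i') - val('a') = 9 - 1 = 8
  B^(n-1-k) = 13^2 mod 257 = 169
  Delta = 8 * 169 mod 257 = 67

Answer: 67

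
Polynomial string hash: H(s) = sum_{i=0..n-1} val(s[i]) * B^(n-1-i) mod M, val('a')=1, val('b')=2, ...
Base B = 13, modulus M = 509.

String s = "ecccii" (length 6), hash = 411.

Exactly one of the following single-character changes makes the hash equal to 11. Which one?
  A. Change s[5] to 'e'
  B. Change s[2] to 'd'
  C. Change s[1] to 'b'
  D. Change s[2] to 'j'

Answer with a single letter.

Option A: s[5]='i'->'e', delta=(5-9)*13^0 mod 509 = 505, hash=411+505 mod 509 = 407
Option B: s[2]='c'->'d', delta=(4-3)*13^3 mod 509 = 161, hash=411+161 mod 509 = 63
Option C: s[1]='c'->'b', delta=(2-3)*13^4 mod 509 = 452, hash=411+452 mod 509 = 354
Option D: s[2]='c'->'j', delta=(10-3)*13^3 mod 509 = 109, hash=411+109 mod 509 = 11 <-- target

Answer: D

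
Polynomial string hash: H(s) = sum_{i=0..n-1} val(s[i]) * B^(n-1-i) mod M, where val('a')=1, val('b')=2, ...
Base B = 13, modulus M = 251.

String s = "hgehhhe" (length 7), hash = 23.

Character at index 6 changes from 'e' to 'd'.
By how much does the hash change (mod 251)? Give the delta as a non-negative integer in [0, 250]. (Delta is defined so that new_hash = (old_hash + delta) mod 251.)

Delta formula: (val(new) - val(old)) * B^(n-1-k) mod M
  val('d') - val('e') = 4 - 5 = -1
  B^(n-1-k) = 13^0 mod 251 = 1
  Delta = -1 * 1 mod 251 = 250

Answer: 250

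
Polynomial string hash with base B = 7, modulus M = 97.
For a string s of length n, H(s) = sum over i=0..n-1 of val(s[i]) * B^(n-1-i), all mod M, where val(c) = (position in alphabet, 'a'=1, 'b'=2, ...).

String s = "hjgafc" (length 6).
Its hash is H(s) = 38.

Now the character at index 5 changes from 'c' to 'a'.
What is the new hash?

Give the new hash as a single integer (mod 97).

Answer: 36

Derivation:
val('c') = 3, val('a') = 1
Position k = 5, exponent = n-1-k = 0
B^0 mod M = 7^0 mod 97 = 1
Delta = (1 - 3) * 1 mod 97 = 95
New hash = (38 + 95) mod 97 = 36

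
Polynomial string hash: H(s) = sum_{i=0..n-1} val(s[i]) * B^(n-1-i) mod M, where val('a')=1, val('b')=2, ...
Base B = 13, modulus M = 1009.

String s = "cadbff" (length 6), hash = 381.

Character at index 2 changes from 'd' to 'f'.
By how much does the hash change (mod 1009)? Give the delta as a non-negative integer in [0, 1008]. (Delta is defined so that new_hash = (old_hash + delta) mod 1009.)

Delta formula: (val(new) - val(old)) * B^(n-1-k) mod M
  val('f') - val('d') = 6 - 4 = 2
  B^(n-1-k) = 13^3 mod 1009 = 179
  Delta = 2 * 179 mod 1009 = 358

Answer: 358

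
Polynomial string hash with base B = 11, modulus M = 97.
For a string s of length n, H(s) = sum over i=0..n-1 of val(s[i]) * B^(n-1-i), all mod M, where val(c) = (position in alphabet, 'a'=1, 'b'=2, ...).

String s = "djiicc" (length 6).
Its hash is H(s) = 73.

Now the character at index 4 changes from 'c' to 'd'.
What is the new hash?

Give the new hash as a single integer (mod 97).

val('c') = 3, val('d') = 4
Position k = 4, exponent = n-1-k = 1
B^1 mod M = 11^1 mod 97 = 11
Delta = (4 - 3) * 11 mod 97 = 11
New hash = (73 + 11) mod 97 = 84

Answer: 84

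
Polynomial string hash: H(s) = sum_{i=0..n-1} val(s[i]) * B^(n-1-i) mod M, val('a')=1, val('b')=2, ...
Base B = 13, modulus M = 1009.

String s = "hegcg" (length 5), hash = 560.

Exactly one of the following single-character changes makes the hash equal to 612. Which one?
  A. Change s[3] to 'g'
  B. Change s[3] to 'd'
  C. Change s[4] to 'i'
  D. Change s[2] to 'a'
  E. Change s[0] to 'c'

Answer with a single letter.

Answer: A

Derivation:
Option A: s[3]='c'->'g', delta=(7-3)*13^1 mod 1009 = 52, hash=560+52 mod 1009 = 612 <-- target
Option B: s[3]='c'->'d', delta=(4-3)*13^1 mod 1009 = 13, hash=560+13 mod 1009 = 573
Option C: s[4]='g'->'i', delta=(9-7)*13^0 mod 1009 = 2, hash=560+2 mod 1009 = 562
Option D: s[2]='g'->'a', delta=(1-7)*13^2 mod 1009 = 1004, hash=560+1004 mod 1009 = 555
Option E: s[0]='h'->'c', delta=(3-8)*13^4 mod 1009 = 473, hash=560+473 mod 1009 = 24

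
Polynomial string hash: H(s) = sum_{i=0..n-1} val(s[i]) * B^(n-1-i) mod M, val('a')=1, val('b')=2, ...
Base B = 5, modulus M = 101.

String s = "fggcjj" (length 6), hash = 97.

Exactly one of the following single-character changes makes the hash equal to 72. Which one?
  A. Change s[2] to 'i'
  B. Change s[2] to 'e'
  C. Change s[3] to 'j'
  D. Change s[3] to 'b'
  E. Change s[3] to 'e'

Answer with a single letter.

Answer: D

Derivation:
Option A: s[2]='g'->'i', delta=(9-7)*5^3 mod 101 = 48, hash=97+48 mod 101 = 44
Option B: s[2]='g'->'e', delta=(5-7)*5^3 mod 101 = 53, hash=97+53 mod 101 = 49
Option C: s[3]='c'->'j', delta=(10-3)*5^2 mod 101 = 74, hash=97+74 mod 101 = 70
Option D: s[3]='c'->'b', delta=(2-3)*5^2 mod 101 = 76, hash=97+76 mod 101 = 72 <-- target
Option E: s[3]='c'->'e', delta=(5-3)*5^2 mod 101 = 50, hash=97+50 mod 101 = 46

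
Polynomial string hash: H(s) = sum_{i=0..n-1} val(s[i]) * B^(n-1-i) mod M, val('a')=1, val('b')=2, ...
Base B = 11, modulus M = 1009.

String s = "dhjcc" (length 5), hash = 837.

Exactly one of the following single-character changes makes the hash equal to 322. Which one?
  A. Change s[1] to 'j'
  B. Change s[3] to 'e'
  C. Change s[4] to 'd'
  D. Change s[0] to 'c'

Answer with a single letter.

Option A: s[1]='h'->'j', delta=(10-8)*11^3 mod 1009 = 644, hash=837+644 mod 1009 = 472
Option B: s[3]='c'->'e', delta=(5-3)*11^1 mod 1009 = 22, hash=837+22 mod 1009 = 859
Option C: s[4]='c'->'d', delta=(4-3)*11^0 mod 1009 = 1, hash=837+1 mod 1009 = 838
Option D: s[0]='d'->'c', delta=(3-4)*11^4 mod 1009 = 494, hash=837+494 mod 1009 = 322 <-- target

Answer: D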